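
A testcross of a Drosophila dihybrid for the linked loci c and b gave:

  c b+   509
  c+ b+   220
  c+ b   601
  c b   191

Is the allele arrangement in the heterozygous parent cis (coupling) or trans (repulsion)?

The two most frequent classes are c+ b (601) and c b+ (509); these are the parental (non-recombinant) types.
So the F1 carried c+ b on one chromosome and c b+ on the other — the recessive alleles are on opposite chromosomes (trans / repulsion).

trans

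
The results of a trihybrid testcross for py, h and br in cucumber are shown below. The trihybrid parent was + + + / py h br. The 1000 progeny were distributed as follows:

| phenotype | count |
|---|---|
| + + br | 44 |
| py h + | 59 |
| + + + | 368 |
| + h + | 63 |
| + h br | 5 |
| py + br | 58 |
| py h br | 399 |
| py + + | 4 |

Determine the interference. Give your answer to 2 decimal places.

0.38

The two rarest classes, py + + and + h br, are the double crossovers. Comparing them with the parentals, only the py allele has switched, so py is the middle locus and the order is h – py – br.
h–py: (121 + 9)/1000 = 0.1300; py–br: (103 + 9)/1000 = 0.1120.
Expected DCO frequency = 0.1300 × 0.1120 ≈ 0.01456; observed = 9/1000 ≈ 0.00900.
Coefficient of coincidence = 0.00900/0.01456 ≈ 0.62; interference = 1 − 0.62 = 0.38.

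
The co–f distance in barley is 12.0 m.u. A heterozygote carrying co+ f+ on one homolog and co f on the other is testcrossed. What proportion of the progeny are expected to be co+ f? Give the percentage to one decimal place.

6.0%

A map distance of 12.0 m.u. corresponds to a recombination frequency of 0.120.
The F1 is co+ f+ / co f, so co+ f is a recombinant gamete class with expected frequency r/2 = 0.120/2 = 0.0600.
That is 0.0600 = 6.0% of the progeny.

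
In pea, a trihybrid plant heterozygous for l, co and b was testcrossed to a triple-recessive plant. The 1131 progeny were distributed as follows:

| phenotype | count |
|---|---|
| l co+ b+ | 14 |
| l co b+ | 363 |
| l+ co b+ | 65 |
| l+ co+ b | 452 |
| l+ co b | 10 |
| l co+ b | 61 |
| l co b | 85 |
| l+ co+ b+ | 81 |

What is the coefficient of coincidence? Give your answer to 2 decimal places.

The two most frequent reciprocal classes, l+ co+ b and l co b+, are the parental types, so the F1 was l+ co+ b / l co b+.
The two rarest classes, l+ co b and l co+ b+, are the double crossovers. Comparing them with the parentals, only the co allele has switched, so co is the middle locus and the order is l – co – b.
l–co: (126 + 24)/1131 = 0.1326; co–b: (166 + 24)/1131 = 0.1680.
Expected DCO frequency = 0.1326 × 0.1680 ≈ 0.02228; observed = 24/1131 ≈ 0.02122.
Coefficient of coincidence = 0.02122/0.02228 ≈ 0.95.

0.95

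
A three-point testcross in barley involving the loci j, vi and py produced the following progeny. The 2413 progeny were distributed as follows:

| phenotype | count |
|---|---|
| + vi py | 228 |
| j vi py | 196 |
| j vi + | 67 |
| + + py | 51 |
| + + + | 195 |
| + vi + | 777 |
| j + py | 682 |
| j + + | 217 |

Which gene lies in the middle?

j

The two most frequent reciprocal classes, j + py and + vi +, are the parental types, so the F1 was j + py / + vi +.
The two rarest classes, + + py and j vi +, are the double crossovers. Comparing them with the parentals, only the j allele has switched, so j is the middle locus and the order is py – j – vi.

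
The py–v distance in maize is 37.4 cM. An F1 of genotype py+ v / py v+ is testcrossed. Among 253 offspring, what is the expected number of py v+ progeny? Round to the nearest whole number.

A map distance of 37.4 cM corresponds to a recombination frequency of 0.374.
The F1 is py+ v / py v+, so py v+ is a parental gamete class with expected frequency (1 − r)/2 = 0.626/2 = 0.3130.
Expected number = 0.3130 × 253 = 79.19 ≈ 79.

79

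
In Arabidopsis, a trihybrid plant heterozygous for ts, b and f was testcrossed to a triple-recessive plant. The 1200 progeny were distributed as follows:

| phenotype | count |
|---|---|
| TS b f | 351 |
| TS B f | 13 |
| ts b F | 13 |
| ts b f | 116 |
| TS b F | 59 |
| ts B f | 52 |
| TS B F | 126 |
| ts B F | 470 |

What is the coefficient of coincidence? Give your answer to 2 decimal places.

0.85

The two most frequent reciprocal classes, ts B F and TS b f, are the parental types, so the F1 was ts B F / TS b f.
The two rarest classes, ts b F and TS B f, are the double crossovers. Comparing them with the parentals, only the b allele has switched, so b is the middle locus and the order is f – b – ts.
f–b: (111 + 26)/1200 = 0.1142; b–ts: (242 + 26)/1200 = 0.2233.
Expected DCO frequency = 0.1142 × 0.2233 ≈ 0.02550; observed = 26/1200 ≈ 0.02167.
Coefficient of coincidence = 0.02167/0.02550 ≈ 0.85.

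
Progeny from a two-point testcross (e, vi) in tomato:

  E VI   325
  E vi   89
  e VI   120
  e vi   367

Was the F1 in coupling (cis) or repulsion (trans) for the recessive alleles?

The two most frequent classes are E VI (325) and e vi (367); these are the parental (non-recombinant) types.
So the F1 carried E VI on one chromosome and e vi on the other — the recessive alleles are on the same chromosome (cis / coupling).

cis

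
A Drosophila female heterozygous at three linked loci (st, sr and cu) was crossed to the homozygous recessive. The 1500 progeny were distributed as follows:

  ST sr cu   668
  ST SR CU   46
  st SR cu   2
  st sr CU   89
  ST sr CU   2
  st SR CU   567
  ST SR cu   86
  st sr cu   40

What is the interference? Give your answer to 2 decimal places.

0.63

The two most frequent reciprocal classes, st SR CU and ST sr cu, are the parental types, so the F1 was st SR CU / ST sr cu.
The two rarest classes, st SR cu and ST sr CU, are the double crossovers. Comparing them with the parentals, only the cu allele has switched, so cu is the middle locus and the order is st – cu – sr.
st–cu: (86 + 4)/1500 = 0.0600; cu–sr: (175 + 4)/1500 = 0.1193.
Expected DCO frequency = 0.0600 × 0.1193 ≈ 0.00716; observed = 4/1500 ≈ 0.00267.
Coefficient of coincidence = 0.00267/0.00716 ≈ 0.37; interference = 1 − 0.37 = 0.63.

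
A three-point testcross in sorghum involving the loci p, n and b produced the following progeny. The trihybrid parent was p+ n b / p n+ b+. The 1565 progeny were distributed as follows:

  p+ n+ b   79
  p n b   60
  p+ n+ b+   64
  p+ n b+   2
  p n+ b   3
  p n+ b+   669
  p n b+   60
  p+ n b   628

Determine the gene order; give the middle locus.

b

The two rarest classes, p+ n b+ and p n+ b, are the double crossovers. Comparing them with the parentals, only the b allele has switched, so b is the middle locus and the order is p – b – n.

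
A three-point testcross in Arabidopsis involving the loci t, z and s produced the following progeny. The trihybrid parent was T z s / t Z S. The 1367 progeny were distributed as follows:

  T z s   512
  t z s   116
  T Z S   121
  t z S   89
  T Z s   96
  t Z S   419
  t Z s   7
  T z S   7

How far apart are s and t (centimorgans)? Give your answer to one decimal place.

18.4 centimorgans

The two rarest classes, T z S and t Z s, are the double crossovers. Comparing them with the parentals, only the s allele has switched, so s is the middle locus and the order is z – s – t.
Crossovers in the s–t interval produce the single-crossover classes t z s and T Z S (116 + 121 = 237) plus the double crossovers (14).
RF(s–t) = (237 + 14) / 1367 = 251/1367 = 0.1836 → 18.4 centimorgans.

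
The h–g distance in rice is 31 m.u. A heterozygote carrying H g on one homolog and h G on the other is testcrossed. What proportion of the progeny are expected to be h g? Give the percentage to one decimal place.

15.5%

A map distance of 31 m.u. corresponds to a recombination frequency of 0.310.
The F1 is H g / h G, so h g is a recombinant gamete class with expected frequency r/2 = 0.310/2 = 0.1550.
That is 0.1550 = 15.5% of the progeny.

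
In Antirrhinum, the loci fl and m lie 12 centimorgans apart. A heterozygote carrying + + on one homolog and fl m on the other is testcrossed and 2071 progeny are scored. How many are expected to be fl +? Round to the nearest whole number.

124

A map distance of 12 centimorgans corresponds to a recombination frequency of 0.120.
The F1 is + + / fl m, so fl + is a recombinant gamete class with expected frequency r/2 = 0.120/2 = 0.0600.
Expected number = 0.0600 × 2071 = 124.26 ≈ 124.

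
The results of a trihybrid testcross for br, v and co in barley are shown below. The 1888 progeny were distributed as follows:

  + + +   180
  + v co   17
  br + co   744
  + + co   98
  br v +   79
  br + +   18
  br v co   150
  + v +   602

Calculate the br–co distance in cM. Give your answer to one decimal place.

11.2 cM

The two most frequent reciprocal classes, + v + and br + co, are the parental types, so the F1 was + v + / br + co.
The two rarest classes, + v co and br + +, are the double crossovers. Comparing them with the parentals, only the co allele has switched, so co is the middle locus and the order is v – co – br.
Crossovers in the co–br interval produce the single-crossover classes br v + and + + co (79 + 98 = 177) plus the double crossovers (35).
RF(co–br) = (177 + 35) / 1888 = 212/1888 = 0.1123 → 11.2 cM.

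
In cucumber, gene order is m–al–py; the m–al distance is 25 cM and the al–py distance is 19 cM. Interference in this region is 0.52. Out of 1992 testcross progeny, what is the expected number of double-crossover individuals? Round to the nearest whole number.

Map distances give recombination frequencies of 0.250 and 0.190 for the two intervals.
With interference 0.52 (so coincidence = 0.48), expected double-crossover frequency = 0.250 × 0.190 × 0.48 = 0.02280.
Expected number = 0.02280 × 1992 = 45.42 ≈ 45.

45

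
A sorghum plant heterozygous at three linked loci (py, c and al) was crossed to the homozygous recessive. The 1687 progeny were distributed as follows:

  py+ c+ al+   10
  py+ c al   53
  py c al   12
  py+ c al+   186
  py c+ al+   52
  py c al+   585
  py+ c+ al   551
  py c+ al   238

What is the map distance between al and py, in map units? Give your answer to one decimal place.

The two most frequent reciprocal classes, py+ c+ al and py c al+, are the parental types, so the F1 was py+ c+ al / py c al+.
The two rarest classes, py+ c+ al+ and py c al, are the double crossovers. Comparing them with the parentals, only the al allele has switched, so al is the middle locus and the order is py – al – c.
Crossovers in the py–al interval produce the single-crossover classes py c+ al and py+ c al+ (238 + 186 = 424) plus the double crossovers (22).
RF(py–al) = (424 + 22) / 1687 = 446/1687 = 0.2644 → 26.4 map units.

26.4 map units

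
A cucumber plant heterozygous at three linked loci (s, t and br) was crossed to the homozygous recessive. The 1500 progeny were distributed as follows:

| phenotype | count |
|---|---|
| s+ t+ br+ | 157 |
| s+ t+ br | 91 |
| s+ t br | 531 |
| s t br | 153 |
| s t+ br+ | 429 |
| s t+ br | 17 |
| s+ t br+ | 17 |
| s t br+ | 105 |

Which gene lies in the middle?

The two most frequent reciprocal classes, s+ t br and s t+ br+, are the parental types, so the F1 was s+ t br / s t+ br+.
The two rarest classes, s+ t br+ and s t+ br, are the double crossovers. Comparing them with the parentals, only the br allele has switched, so br is the middle locus and the order is t – br – s.

br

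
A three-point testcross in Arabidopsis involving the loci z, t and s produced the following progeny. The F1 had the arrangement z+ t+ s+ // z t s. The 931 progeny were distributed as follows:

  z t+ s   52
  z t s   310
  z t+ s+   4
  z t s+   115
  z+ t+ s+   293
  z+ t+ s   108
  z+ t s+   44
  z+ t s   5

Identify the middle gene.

The two rarest classes, z t+ s+ and z+ t s, are the double crossovers. Comparing them with the parentals, only the z allele has switched, so z is the middle locus and the order is s – z – t.

z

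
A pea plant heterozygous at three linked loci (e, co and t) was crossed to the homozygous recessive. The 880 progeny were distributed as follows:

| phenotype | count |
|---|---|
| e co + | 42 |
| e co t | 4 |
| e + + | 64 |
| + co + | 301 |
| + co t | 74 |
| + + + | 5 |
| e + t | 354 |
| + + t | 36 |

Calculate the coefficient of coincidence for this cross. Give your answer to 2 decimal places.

The two most frequent reciprocal classes, + co + and e + t, are the parental types, so the F1 was + co + / e + t.
The two rarest classes, + + + and e co t, are the double crossovers. Comparing them with the parentals, only the co allele has switched, so co is the middle locus and the order is e – co – t.
e–co: (78 + 9)/880 = 0.0989; co–t: (138 + 9)/880 = 0.1670.
Expected DCO frequency = 0.0989 × 0.1670 ≈ 0.01652; observed = 9/880 ≈ 0.01023.
Coefficient of coincidence = 0.01023/0.01652 ≈ 0.62.

0.62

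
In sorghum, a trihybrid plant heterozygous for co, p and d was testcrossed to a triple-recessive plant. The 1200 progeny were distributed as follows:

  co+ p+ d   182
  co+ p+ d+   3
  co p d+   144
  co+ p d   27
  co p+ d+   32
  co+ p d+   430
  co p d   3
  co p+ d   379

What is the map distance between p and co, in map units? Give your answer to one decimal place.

27.7 map units

The two most frequent reciprocal classes, co+ p d+ and co p+ d, are the parental types, so the F1 was co+ p d+ / co p+ d.
The two rarest classes, co+ p+ d+ and co p d, are the double crossovers. Comparing them with the parentals, only the p allele has switched, so p is the middle locus and the order is co – p – d.
Crossovers in the co–p interval produce the single-crossover classes co p d+ and co+ p+ d (144 + 182 = 326) plus the double crossovers (6).
RF(co–p) = (326 + 6) / 1200 = 332/1200 = 0.2767 → 27.7 map units.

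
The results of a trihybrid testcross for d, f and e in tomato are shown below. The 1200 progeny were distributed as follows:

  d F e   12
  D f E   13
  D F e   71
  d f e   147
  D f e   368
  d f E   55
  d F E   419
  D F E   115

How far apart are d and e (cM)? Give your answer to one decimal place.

23.9 cM

The two most frequent reciprocal classes, d F E and D f e, are the parental types, so the F1 was d F E / D f e.
The two rarest classes, d F e and D f E, are the double crossovers. Comparing them with the parentals, only the e allele has switched, so e is the middle locus and the order is d – e – f.
Crossovers in the d–e interval produce the single-crossover classes D F E and d f e (115 + 147 = 262) plus the double crossovers (25).
RF(d–e) = (262 + 25) / 1200 = 287/1200 = 0.2392 → 23.9 cM.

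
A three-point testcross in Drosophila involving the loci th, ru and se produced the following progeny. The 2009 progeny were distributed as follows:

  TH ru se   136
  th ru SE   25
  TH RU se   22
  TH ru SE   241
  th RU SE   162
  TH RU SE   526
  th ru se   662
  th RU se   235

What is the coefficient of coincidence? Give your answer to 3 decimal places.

The two most frequent reciprocal classes, TH RU SE and th ru se, are the parental types, so the F1 was TH RU SE / th ru se.
The two rarest classes, TH RU se and th ru SE, are the double crossovers. Comparing them with the parentals, only the se allele has switched, so se is the middle locus and the order is th – se – ru.
th–se: (298 + 47)/2009 = 0.1717; se–ru: (476 + 47)/2009 = 0.2603.
Expected DCO frequency = 0.1717 × 0.2603 ≈ 0.04469; observed = 47/2009 ≈ 0.02339.
Coefficient of coincidence = 0.02339/0.04469 ≈ 0.523.

0.523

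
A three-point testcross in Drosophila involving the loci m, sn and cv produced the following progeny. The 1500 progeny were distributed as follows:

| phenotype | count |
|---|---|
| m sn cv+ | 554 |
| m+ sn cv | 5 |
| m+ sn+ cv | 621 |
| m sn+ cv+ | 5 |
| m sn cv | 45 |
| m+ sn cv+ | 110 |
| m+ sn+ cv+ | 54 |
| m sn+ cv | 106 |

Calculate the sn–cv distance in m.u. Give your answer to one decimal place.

7.3 m.u.

The two most frequent reciprocal classes, m+ sn+ cv and m sn cv+, are the parental types, so the F1 was m+ sn+ cv / m sn cv+.
The two rarest classes, m+ sn cv and m sn+ cv+, are the double crossovers. Comparing them with the parentals, only the sn allele has switched, so sn is the middle locus and the order is m – sn – cv.
Crossovers in the sn–cv interval produce the single-crossover classes m+ sn+ cv+ and m sn cv (54 + 45 = 99) plus the double crossovers (10).
RF(sn–cv) = (99 + 10) / 1500 = 109/1500 = 0.0727 → 7.3 m.u.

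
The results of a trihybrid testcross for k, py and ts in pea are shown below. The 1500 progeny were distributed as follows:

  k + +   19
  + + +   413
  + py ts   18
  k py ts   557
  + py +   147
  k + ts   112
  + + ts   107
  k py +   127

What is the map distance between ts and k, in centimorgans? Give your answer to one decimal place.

The two most frequent reciprocal classes, + + + and k py ts, are the parental types, so the F1 was + + + / k py ts.
The two rarest classes, k + + and + py ts, are the double crossovers. Comparing them with the parentals, only the k allele has switched, so k is the middle locus and the order is py – k – ts.
Crossovers in the k–ts interval produce the single-crossover classes + + ts and k py + (107 + 127 = 234) plus the double crossovers (37).
RF(k–ts) = (234 + 37) / 1500 = 271/1500 = 0.1807 → 18.1 centimorgans.

18.1 centimorgans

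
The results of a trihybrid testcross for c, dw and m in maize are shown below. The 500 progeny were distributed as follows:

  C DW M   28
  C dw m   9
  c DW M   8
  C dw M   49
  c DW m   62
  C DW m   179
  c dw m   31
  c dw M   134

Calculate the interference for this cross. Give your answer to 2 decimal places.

The two most frequent reciprocal classes, C DW m and c dw M, are the parental types, so the F1 was C DW m / c dw M.
The two rarest classes, C dw m and c DW M, are the double crossovers. Comparing them with the parentals, only the dw allele has switched, so dw is the middle locus and the order is m – dw – c.
m–dw: (59 + 17)/500 = 0.1520; dw–c: (111 + 17)/500 = 0.2560.
Expected DCO frequency = 0.1520 × 0.2560 ≈ 0.03891; observed = 17/500 ≈ 0.03400.
Coefficient of coincidence = 0.03400/0.03891 ≈ 0.87; interference = 1 − 0.87 = 0.13.

0.13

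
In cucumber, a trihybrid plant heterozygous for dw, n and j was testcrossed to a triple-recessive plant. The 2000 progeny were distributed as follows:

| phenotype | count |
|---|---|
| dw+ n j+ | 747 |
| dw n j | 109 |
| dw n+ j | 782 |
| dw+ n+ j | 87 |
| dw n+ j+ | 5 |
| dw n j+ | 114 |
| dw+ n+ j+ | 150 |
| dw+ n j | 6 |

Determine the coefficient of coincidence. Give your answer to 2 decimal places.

0.38

The two most frequent reciprocal classes, dw+ n j+ and dw n+ j, are the parental types, so the F1 was dw+ n j+ / dw n+ j.
The two rarest classes, dw+ n j and dw n+ j+, are the double crossovers. Comparing them with the parentals, only the j allele has switched, so j is the middle locus and the order is dw – j – n.
dw–j: (201 + 11)/2000 = 0.1060; j–n: (259 + 11)/2000 = 0.1350.
Expected DCO frequency = 0.1060 × 0.1350 ≈ 0.01431; observed = 11/2000 ≈ 0.00550.
Coefficient of coincidence = 0.00550/0.01431 ≈ 0.38.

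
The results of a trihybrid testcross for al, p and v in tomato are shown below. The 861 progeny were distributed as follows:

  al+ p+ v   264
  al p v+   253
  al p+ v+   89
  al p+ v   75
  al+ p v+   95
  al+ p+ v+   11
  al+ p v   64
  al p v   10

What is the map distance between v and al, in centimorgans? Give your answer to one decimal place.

The two most frequent reciprocal classes, al p v+ and al+ p+ v, are the parental types, so the F1 was al p v+ / al+ p+ v.
The two rarest classes, al p v and al+ p+ v+, are the double crossovers. Comparing them with the parentals, only the v allele has switched, so v is the middle locus and the order is al – v – p.
Crossovers in the al–v interval produce the single-crossover classes al+ p v+ and al p+ v (95 + 75 = 170) plus the double crossovers (21).
RF(al–v) = (170 + 21) / 861 = 191/861 = 0.2218 → 22.2 centimorgans.

22.2 centimorgans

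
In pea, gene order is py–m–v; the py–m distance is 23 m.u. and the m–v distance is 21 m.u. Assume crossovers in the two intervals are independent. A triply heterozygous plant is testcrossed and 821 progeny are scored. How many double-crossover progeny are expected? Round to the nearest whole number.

40

Map distances give recombination frequencies of 0.230 and 0.210 for the two intervals.
With no interference, expected double-crossover frequency = 0.230 × 0.210 = 0.04830.
Expected number = 0.04830 × 821 = 39.65 ≈ 40.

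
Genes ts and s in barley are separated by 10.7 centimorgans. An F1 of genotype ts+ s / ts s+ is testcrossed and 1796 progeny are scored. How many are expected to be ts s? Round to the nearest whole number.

96

A map distance of 10.7 centimorgans corresponds to a recombination frequency of 0.107.
The F1 is ts+ s / ts s+, so ts s is a recombinant gamete class with expected frequency r/2 = 0.107/2 = 0.0535.
Expected number = 0.0535 × 1796 = 96.09 ≈ 96.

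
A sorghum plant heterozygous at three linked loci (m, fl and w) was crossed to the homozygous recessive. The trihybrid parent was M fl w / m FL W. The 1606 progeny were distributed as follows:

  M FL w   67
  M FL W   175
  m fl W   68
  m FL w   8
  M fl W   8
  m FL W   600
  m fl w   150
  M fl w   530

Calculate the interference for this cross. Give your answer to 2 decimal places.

The two rarest classes, M fl W and m FL w, are the double crossovers. Comparing them with the parentals, only the w allele has switched, so w is the middle locus and the order is m – w – fl.
m–w: (325 + 16)/1606 = 0.2123; w–fl: (135 + 16)/1606 = 0.0940.
Expected DCO frequency = 0.2123 × 0.0940 ≈ 0.01996; observed = 16/1606 ≈ 0.00996.
Coefficient of coincidence = 0.00996/0.01996 ≈ 0.50; interference = 1 − 0.50 = 0.50.

0.50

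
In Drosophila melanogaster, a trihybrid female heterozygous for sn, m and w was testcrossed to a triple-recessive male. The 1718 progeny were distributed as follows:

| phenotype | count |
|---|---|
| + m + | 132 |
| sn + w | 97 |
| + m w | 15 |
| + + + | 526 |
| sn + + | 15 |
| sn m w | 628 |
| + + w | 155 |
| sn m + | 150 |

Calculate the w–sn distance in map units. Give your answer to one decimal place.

19.5 map units

The two most frequent reciprocal classes, + + + and sn m w, are the parental types, so the F1 was + + + / sn m w.
The two rarest classes, sn + + and + m w, are the double crossovers. Comparing them with the parentals, only the sn allele has switched, so sn is the middle locus and the order is w – sn – m.
Crossovers in the w–sn interval produce the single-crossover classes + + w and sn m + (155 + 150 = 305) plus the double crossovers (30).
RF(w–sn) = (305 + 30) / 1718 = 335/1718 = 0.1950 → 19.5 map units.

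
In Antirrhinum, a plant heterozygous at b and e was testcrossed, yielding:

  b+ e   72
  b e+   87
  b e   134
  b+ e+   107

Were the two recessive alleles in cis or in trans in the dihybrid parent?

cis

The two most frequent classes are b+ e+ (107) and b e (134); these are the parental (non-recombinant) types.
So the F1 carried b+ e+ on one chromosome and b e on the other — the recessive alleles are on the same chromosome (cis / coupling).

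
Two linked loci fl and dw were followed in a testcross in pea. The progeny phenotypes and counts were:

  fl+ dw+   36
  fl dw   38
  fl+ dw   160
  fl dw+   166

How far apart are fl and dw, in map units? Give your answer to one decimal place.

18.5 map units

The two most frequent classes, fl+ dw (160) and fl dw+ (166), are the parental types, so the F1 was fl+ dw / fl dw+.
The recombinant classes are fl+ dw+ and fl dw: 36 + 38 = 74.
Recombination frequency = 74/400 = 0.1850 ≈ 18.5%, i.e. 18.5 map units.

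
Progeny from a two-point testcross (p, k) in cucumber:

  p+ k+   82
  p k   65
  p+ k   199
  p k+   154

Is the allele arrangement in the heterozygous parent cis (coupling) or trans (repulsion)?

trans

The two most frequent classes are p+ k (199) and p k+ (154); these are the parental (non-recombinant) types.
So the F1 carried p+ k on one chromosome and p k+ on the other — the recessive alleles are on opposite chromosomes (trans / repulsion).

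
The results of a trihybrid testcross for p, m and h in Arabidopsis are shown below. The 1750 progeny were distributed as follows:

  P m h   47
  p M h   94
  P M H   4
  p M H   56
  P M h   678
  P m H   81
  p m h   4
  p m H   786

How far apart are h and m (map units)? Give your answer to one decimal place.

The two most frequent reciprocal classes, p m H and P M h, are the parental types, so the F1 was p m H / P M h.
The two rarest classes, p m h and P M H, are the double crossovers. Comparing them with the parentals, only the h allele has switched, so h is the middle locus and the order is m – h – p.
Crossovers in the m–h interval produce the single-crossover classes p M H and P m h (56 + 47 = 103) plus the double crossovers (8).
RF(m–h) = (103 + 8) / 1750 = 111/1750 = 0.0634 → 6.3 map units.

6.3 map units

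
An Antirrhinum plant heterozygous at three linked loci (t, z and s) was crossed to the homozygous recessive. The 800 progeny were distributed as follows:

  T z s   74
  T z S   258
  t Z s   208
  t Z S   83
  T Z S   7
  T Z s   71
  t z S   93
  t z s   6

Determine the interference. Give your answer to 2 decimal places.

The two most frequent reciprocal classes, t Z s and T z S, are the parental types, so the F1 was t Z s / T z S.
The two rarest classes, t z s and T Z S, are the double crossovers. Comparing them with the parentals, only the z allele has switched, so z is the middle locus and the order is s – z – t.
s–z: (157 + 13)/800 = 0.2125; z–t: (164 + 13)/800 = 0.2213.
Expected DCO frequency = 0.2125 × 0.2213 ≈ 0.04703; observed = 13/800 ≈ 0.01625.
Coefficient of coincidence = 0.01625/0.04703 ≈ 0.35; interference = 1 − 0.35 = 0.65.

0.65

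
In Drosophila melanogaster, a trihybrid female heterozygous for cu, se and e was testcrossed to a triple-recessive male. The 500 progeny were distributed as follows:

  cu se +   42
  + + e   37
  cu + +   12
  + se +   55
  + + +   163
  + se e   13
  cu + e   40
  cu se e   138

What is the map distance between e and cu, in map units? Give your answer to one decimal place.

The two most frequent reciprocal classes, + + + and cu se e, are the parental types, so the F1 was + + + / cu se e.
The two rarest classes, cu + + and + se e, are the double crossovers. Comparing them with the parentals, only the cu allele has switched, so cu is the middle locus and the order is e – cu – se.
Crossovers in the e–cu interval produce the single-crossover classes + + e and cu se + (37 + 42 = 79) plus the double crossovers (25).
RF(e–cu) = (79 + 25) / 500 = 104/500 = 0.2080 → 20.8 map units.

20.8 map units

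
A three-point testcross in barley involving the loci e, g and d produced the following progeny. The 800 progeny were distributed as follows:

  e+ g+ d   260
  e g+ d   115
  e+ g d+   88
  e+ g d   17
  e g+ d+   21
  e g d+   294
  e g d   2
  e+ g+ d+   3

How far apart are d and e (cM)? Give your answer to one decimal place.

26.0 cM

The two most frequent reciprocal classes, e g d+ and e+ g+ d, are the parental types, so the F1 was e g d+ / e+ g+ d.
The two rarest classes, e g d and e+ g+ d+, are the double crossovers. Comparing them with the parentals, only the d allele has switched, so d is the middle locus and the order is g – d – e.
Crossovers in the d–e interval produce the single-crossover classes e+ g d+ and e g+ d (88 + 115 = 203) plus the double crossovers (5).
RF(d–e) = (203 + 5) / 800 = 208/800 = 0.2600 → 26.0 cM.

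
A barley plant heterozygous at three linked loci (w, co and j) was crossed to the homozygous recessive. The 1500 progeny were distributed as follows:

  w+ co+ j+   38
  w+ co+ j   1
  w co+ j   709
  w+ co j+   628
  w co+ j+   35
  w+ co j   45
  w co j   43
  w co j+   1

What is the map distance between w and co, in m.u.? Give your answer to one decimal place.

The two most frequent reciprocal classes, w co+ j and w+ co j+, are the parental types, so the F1 was w co+ j / w+ co j+.
The two rarest classes, w+ co+ j and w co j+, are the double crossovers. Comparing them with the parentals, only the w allele has switched, so w is the middle locus and the order is co – w – j.
Crossovers in the co–w interval produce the single-crossover classes w co j and w+ co+ j+ (43 + 38 = 81) plus the double crossovers (2).
RF(co–w) = (81 + 2) / 1500 = 83/1500 = 0.0553 → 5.5 m.u.

5.5 m.u.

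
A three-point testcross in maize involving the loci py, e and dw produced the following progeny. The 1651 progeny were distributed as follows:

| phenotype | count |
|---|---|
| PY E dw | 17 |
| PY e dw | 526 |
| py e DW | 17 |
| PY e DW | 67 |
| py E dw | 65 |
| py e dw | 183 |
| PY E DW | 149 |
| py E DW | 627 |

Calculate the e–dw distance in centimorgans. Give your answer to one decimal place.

The two most frequent reciprocal classes, py E DW and PY e dw, are the parental types, so the F1 was py E DW / PY e dw.
The two rarest classes, py e DW and PY E dw, are the double crossovers. Comparing them with the parentals, only the e allele has switched, so e is the middle locus and the order is dw – e – py.
Crossovers in the dw–e interval produce the single-crossover classes py E dw and PY e DW (65 + 67 = 132) plus the double crossovers (34).
RF(dw–e) = (132 + 34) / 1651 = 166/1651 = 0.1005 → 10.1 centimorgans.

10.1 centimorgans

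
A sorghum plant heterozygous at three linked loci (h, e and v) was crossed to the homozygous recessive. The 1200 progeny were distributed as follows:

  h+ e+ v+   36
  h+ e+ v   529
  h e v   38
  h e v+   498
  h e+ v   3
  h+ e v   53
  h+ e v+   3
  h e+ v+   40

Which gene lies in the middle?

h

The two most frequent reciprocal classes, h e v+ and h+ e+ v, are the parental types, so the F1 was h e v+ / h+ e+ v.
The two rarest classes, h+ e v+ and h e+ v, are the double crossovers. Comparing them with the parentals, only the h allele has switched, so h is the middle locus and the order is e – h – v.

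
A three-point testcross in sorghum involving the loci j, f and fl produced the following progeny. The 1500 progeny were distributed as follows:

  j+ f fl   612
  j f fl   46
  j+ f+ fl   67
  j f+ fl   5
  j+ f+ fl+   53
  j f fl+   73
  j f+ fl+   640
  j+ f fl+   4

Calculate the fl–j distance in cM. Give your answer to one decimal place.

The two most frequent reciprocal classes, j+ f fl and j f+ fl+, are the parental types, so the F1 was j+ f fl / j f+ fl+.
The two rarest classes, j+ f fl+ and j f+ fl, are the double crossovers. Comparing them with the parentals, only the fl allele has switched, so fl is the middle locus and the order is j – fl – f.
Crossovers in the j–fl interval produce the single-crossover classes j f fl and j+ f+ fl+ (46 + 53 = 99) plus the double crossovers (9).
RF(j–fl) = (99 + 9) / 1500 = 108/1500 = 0.0720 → 7.2 cM.

7.2 cM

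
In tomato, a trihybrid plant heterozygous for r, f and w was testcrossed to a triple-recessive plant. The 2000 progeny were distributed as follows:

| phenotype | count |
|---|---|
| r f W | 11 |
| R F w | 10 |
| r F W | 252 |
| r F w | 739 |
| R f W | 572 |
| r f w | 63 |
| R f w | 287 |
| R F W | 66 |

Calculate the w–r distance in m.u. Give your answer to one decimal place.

The two most frequent reciprocal classes, R f W and r F w, are the parental types, so the F1 was R f W / r F w.
The two rarest classes, r f W and R F w, are the double crossovers. Comparing them with the parentals, only the r allele has switched, so r is the middle locus and the order is f – r – w.
Crossovers in the r–w interval produce the single-crossover classes R f w and r F W (287 + 252 = 539) plus the double crossovers (21).
RF(r–w) = (539 + 21) / 2000 = 560/2000 = 0.2800 → 28.0 m.u.

28.0 m.u.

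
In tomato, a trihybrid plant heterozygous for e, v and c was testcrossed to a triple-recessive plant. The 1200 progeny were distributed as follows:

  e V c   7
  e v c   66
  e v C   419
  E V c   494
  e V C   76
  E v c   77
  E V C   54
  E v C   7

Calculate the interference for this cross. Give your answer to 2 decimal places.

The two most frequent reciprocal classes, e v C and E V c, are the parental types, so the F1 was e v C / E V c.
The two rarest classes, E v C and e V c, are the double crossovers. Comparing them with the parentals, only the e allele has switched, so e is the middle locus and the order is v – e – c.
v–e: (153 + 14)/1200 = 0.1392; e–c: (120 + 14)/1200 = 0.1117.
Expected DCO frequency = 0.1392 × 0.1117 ≈ 0.01555; observed = 14/1200 ≈ 0.01167.
Coefficient of coincidence = 0.01167/0.01555 ≈ 0.75; interference = 1 − 0.75 = 0.25.

0.25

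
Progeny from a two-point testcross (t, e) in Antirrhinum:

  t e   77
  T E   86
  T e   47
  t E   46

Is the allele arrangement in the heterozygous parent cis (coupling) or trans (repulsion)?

The two most frequent classes are T E (86) and t e (77); these are the parental (non-recombinant) types.
So the F1 carried T E on one chromosome and t e on the other — the recessive alleles are on the same chromosome (cis / coupling).

cis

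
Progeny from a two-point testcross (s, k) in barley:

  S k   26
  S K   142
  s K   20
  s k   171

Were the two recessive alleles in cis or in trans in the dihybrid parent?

The two most frequent classes are S K (142) and s k (171); these are the parental (non-recombinant) types.
So the F1 carried S K on one chromosome and s k on the other — the recessive alleles are on the same chromosome (cis / coupling).

cis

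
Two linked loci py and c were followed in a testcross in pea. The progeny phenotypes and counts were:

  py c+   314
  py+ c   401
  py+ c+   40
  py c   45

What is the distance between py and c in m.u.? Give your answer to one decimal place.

10.6 m.u.

The two most frequent classes, py+ c (401) and py c+ (314), are the parental types, so the F1 was py+ c / py c+.
The recombinant classes are py+ c+ and py c: 40 + 45 = 85.
Recombination frequency = 85/800 = 0.1062 ≈ 10.6%, i.e. 10.6 m.u.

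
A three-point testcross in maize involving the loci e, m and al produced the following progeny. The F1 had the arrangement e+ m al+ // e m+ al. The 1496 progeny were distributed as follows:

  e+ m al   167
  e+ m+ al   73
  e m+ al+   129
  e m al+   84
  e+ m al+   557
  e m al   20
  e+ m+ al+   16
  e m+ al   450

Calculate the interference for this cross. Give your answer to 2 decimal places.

0.16

The two rarest classes, e+ m+ al+ and e m al, are the double crossovers. Comparing them with the parentals, only the m allele has switched, so m is the middle locus and the order is al – m – e.
al–m: (296 + 36)/1496 = 0.2219; m–e: (157 + 36)/1496 = 0.1290.
Expected DCO frequency = 0.2219 × 0.1290 ≈ 0.02863; observed = 36/1496 ≈ 0.02406.
Coefficient of coincidence = 0.02406/0.02863 ≈ 0.84; interference = 1 − 0.84 = 0.16.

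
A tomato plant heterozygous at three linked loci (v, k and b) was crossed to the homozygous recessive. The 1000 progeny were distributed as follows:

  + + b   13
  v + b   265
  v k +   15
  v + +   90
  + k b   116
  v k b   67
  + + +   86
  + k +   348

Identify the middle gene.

The two most frequent reciprocal classes, + k + and v + b, are the parental types, so the F1 was + k + / v + b.
The two rarest classes, v k + and + + b, are the double crossovers. Comparing them with the parentals, only the v allele has switched, so v is the middle locus and the order is b – v – k.

v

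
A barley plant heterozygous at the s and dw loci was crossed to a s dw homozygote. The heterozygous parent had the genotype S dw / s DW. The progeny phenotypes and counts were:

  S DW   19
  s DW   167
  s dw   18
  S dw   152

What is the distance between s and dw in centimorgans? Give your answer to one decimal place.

The recombinant classes are S DW and s dw: 19 + 18 = 37.
Recombination frequency = 37/356 = 0.1039 ≈ 10.4%, i.e. 10.4 centimorgans.

10.4 centimorgans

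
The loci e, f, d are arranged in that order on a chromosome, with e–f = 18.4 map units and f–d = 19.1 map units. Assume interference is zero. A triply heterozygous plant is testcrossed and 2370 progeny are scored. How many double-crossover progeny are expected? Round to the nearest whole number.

Map distances give recombination frequencies of 0.184 and 0.191 for the two intervals.
With no interference, expected double-crossover frequency = 0.184 × 0.191 = 0.03514.
Expected number = 0.03514 × 2370 = 83.29 ≈ 83.

83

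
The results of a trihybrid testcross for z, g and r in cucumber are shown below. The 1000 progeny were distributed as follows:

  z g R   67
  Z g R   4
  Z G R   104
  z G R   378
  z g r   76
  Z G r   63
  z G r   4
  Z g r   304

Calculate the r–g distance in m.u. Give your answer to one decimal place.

13.8 m.u.

The two most frequent reciprocal classes, z G R and Z g r, are the parental types, so the F1 was z G R / Z g r.
The two rarest classes, z G r and Z g R, are the double crossovers. Comparing them with the parentals, only the r allele has switched, so r is the middle locus and the order is g – r – z.
Crossovers in the g–r interval produce the single-crossover classes z g R and Z G r (67 + 63 = 130) plus the double crossovers (8).
RF(g–r) = (130 + 8) / 1000 = 138/1000 = 0.1380 → 13.8 m.u.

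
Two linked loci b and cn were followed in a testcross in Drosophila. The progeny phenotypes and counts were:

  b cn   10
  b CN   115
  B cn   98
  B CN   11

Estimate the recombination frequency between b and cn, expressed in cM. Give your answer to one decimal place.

9.0 cM

The two most frequent classes, B cn (98) and b CN (115), are the parental types, so the F1 was B cn / b CN.
The recombinant classes are B CN and b cn: 11 + 10 = 21.
Recombination frequency = 21/234 = 0.0897 ≈ 9.0%, i.e. 9.0 cM.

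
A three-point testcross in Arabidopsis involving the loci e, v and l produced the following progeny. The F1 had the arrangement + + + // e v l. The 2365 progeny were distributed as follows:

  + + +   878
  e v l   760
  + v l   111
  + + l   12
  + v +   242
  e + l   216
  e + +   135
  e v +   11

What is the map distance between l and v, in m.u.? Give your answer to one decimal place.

20.3 m.u.

The two rarest classes, + + l and e v +, are the double crossovers. Comparing them with the parentals, only the l allele has switched, so l is the middle locus and the order is v – l – e.
Crossovers in the v–l interval produce the single-crossover classes + v + and e + l (242 + 216 = 458) plus the double crossovers (23).
RF(v–l) = (458 + 23) / 2365 = 481/2365 = 0.2034 → 20.3 m.u.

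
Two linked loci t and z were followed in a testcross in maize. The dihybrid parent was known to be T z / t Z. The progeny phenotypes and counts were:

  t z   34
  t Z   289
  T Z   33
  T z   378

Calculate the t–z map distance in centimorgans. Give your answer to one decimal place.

9.1 centimorgans

The recombinant classes are T Z and t z: 33 + 34 = 67.
Recombination frequency = 67/734 = 0.0913 ≈ 9.1%, i.e. 9.1 centimorgans.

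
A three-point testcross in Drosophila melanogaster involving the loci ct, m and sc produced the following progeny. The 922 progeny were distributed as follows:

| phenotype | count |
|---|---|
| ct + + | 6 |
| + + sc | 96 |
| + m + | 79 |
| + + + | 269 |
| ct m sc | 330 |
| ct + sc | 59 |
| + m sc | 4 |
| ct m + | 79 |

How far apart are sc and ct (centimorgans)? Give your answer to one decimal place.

The two most frequent reciprocal classes, ct m sc and + + +, are the parental types, so the F1 was ct m sc / + + +.
The two rarest classes, + m sc and ct + +, are the double crossovers. Comparing them with the parentals, only the ct allele has switched, so ct is the middle locus and the order is m – ct – sc.
Crossovers in the ct–sc interval produce the single-crossover classes ct m + and + + sc (79 + 96 = 175) plus the double crossovers (10).
RF(ct–sc) = (175 + 10) / 922 = 185/922 = 0.2007 → 20.1 centimorgans.

20.1 centimorgans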